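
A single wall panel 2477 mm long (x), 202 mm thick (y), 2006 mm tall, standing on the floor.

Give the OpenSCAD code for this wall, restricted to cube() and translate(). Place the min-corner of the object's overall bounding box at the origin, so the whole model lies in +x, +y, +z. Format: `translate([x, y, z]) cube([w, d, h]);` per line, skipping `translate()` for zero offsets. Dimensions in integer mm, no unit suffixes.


cube([2477, 202, 2006]);


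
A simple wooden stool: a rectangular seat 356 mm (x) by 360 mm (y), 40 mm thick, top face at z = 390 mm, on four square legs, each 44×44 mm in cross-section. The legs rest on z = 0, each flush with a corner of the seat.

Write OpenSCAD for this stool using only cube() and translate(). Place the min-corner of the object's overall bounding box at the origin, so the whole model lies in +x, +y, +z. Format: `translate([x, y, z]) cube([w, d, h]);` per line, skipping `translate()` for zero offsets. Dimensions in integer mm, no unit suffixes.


translate([0, 0, 350]) cube([356, 360, 40]);
cube([44, 44, 350]);
translate([312, 0, 0]) cube([44, 44, 350]);
translate([0, 316, 0]) cube([44, 44, 350]);
translate([312, 316, 0]) cube([44, 44, 350]);


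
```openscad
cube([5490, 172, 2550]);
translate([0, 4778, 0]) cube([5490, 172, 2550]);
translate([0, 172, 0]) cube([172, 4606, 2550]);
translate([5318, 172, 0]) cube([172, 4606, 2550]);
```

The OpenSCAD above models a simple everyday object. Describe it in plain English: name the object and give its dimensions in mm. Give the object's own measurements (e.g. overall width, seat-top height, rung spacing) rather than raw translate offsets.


The wall frame of a small rectangular building: four walls, each 2550 mm tall and 172 mm thick, enclosing a footprint 5490 mm (x) by 4950 mm (y) outside-to-outside, with no floor or roof. The front and back walls (the −y and +y sides) span the full width; the two side walls fit between them.


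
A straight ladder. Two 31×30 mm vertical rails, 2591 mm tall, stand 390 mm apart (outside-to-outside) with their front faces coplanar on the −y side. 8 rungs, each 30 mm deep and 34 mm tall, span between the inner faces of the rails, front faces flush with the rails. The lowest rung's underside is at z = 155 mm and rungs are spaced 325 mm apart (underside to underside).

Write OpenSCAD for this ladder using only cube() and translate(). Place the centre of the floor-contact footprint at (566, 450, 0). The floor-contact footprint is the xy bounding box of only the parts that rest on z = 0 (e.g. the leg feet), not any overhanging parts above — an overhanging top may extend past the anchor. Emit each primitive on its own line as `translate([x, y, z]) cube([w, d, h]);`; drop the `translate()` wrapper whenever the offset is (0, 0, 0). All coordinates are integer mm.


// rung span = 390 - 2*31 = 328
// rung[k] z = 155 + k*325
translate([371, 435, 0]) cube([31, 30, 2591]);
translate([730, 435, 0]) cube([31, 30, 2591]);
translate([402, 435, 155]) cube([328, 30, 34]);
translate([402, 435, 480]) cube([328, 30, 34]);
translate([402, 435, 805]) cube([328, 30, 34]);
translate([402, 435, 1130]) cube([328, 30, 34]);
translate([402, 435, 1455]) cube([328, 30, 34]);
translate([402, 435, 1780]) cube([328, 30, 34]);
translate([402, 435, 2105]) cube([328, 30, 34]);
translate([402, 435, 2430]) cube([328, 30, 34]);


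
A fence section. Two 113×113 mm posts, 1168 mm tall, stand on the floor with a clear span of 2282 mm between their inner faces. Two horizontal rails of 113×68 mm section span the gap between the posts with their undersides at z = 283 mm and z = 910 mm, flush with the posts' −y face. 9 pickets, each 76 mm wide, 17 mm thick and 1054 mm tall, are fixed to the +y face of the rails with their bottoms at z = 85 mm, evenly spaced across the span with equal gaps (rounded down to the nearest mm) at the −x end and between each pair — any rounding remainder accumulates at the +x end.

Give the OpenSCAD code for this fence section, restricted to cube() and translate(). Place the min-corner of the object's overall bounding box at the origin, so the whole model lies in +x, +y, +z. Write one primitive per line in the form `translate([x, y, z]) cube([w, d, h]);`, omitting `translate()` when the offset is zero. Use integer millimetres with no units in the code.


cube([113, 113, 1168]);
translate([2395, 0, 0]) cube([113, 113, 1168]);
translate([113, 0, 283]) cube([2282, 113, 68]);
translate([113, 0, 910]) cube([2282, 113, 68]);
translate([272, 113, 85]) cube([76, 17, 1054]);
translate([507, 113, 85]) cube([76, 17, 1054]);
translate([742, 113, 85]) cube([76, 17, 1054]);
translate([977, 113, 85]) cube([76, 17, 1054]);
translate([1212, 113, 85]) cube([76, 17, 1054]);
translate([1447, 113, 85]) cube([76, 17, 1054]);
translate([1682, 113, 85]) cube([76, 17, 1054]);
translate([1917, 113, 85]) cube([76, 17, 1054]);
translate([2152, 113, 85]) cube([76, 17, 1054]);


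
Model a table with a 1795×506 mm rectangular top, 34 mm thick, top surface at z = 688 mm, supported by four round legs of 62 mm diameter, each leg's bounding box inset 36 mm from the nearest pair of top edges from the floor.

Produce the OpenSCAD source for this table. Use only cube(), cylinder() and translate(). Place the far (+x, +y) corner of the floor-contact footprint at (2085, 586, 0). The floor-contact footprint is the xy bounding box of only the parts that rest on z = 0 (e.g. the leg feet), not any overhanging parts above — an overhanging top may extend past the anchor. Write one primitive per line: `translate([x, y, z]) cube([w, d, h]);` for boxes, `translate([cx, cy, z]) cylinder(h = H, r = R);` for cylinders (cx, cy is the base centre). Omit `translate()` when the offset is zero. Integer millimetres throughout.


// leg_h = 688 - 34 = 654
translate([326, 116, 654]) cube([1795, 506, 34]);
translate([393, 183, 0]) cylinder(h = 654, r = 31);
translate([2054, 183, 0]) cylinder(h = 654, r = 31);
translate([393, 555, 0]) cylinder(h = 654, r = 31);
translate([2054, 555, 0]) cylinder(h = 654, r = 31);


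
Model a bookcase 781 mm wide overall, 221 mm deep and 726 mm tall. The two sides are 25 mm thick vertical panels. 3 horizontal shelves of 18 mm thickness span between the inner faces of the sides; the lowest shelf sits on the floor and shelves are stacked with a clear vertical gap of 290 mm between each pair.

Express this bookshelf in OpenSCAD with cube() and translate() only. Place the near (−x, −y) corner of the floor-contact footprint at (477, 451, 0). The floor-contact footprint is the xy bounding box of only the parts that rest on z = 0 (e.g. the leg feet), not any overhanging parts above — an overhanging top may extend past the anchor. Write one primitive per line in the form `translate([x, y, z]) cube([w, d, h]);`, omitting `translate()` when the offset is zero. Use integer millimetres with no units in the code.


translate([477, 451, 0]) cube([25, 221, 726]);
translate([1233, 451, 0]) cube([25, 221, 726]);
translate([502, 451, 0]) cube([731, 221, 18]);
translate([502, 451, 308]) cube([731, 221, 18]);
translate([502, 451, 616]) cube([731, 221, 18]);


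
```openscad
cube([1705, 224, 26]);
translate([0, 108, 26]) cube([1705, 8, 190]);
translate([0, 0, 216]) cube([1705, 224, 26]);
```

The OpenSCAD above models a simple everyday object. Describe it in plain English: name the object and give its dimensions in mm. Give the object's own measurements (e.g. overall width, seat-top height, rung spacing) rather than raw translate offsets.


An I-beam lying along x, 1705 mm long. Overall section height 242 mm. Two flanges 224 mm wide (y) and 26 mm thick, one on the floor and one at the top; a web 8 mm thick runs between them, centred on the flange width.


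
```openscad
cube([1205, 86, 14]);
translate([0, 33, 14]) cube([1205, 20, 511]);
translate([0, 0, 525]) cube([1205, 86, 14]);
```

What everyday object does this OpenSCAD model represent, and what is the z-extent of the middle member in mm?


An I-beam. The web height is 511 mm.

Two wide flanges with a thin centred web — an I-beam. Overall 539 mm minus two 14 mm flanges gives a web of 539 − 2·14 = 511 mm.


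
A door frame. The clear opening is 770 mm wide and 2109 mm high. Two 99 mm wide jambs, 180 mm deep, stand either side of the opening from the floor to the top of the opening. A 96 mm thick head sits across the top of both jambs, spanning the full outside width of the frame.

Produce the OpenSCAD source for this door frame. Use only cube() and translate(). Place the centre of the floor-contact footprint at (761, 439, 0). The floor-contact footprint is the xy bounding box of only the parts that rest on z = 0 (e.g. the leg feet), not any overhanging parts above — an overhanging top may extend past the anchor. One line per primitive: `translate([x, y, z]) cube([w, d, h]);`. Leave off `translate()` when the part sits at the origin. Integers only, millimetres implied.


translate([277, 349, 0]) cube([99, 180, 2109]);
translate([1146, 349, 0]) cube([99, 180, 2109]);
translate([277, 349, 2109]) cube([968, 180, 96]);


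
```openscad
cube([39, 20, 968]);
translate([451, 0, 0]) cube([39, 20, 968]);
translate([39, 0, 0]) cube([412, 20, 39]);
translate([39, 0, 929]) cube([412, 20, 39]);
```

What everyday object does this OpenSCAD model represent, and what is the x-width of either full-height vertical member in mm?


A picture frame. The border width is 39 mm.

Four thin pieces enclosing a rectangular opening — a picture frame. The two full-height stiles are 968 mm tall; the top rail sits at z = 929 and is 39 mm tall, so the border above the opening is 968 − 929 = 39 mm, matching the stile x-width.


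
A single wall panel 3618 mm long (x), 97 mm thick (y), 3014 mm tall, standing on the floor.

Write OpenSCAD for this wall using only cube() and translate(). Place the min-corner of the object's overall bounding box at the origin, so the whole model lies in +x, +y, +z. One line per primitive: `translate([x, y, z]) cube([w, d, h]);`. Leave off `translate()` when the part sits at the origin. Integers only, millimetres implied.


cube([3618, 97, 3014]);


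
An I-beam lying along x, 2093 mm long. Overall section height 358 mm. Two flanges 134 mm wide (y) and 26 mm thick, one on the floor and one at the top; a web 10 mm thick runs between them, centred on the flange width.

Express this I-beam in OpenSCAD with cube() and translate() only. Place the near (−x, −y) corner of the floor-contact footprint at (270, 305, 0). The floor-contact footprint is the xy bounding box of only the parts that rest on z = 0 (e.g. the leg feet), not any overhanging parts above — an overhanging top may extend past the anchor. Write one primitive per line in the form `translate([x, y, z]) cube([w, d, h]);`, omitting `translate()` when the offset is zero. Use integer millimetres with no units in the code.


translate([270, 305, 0]) cube([2093, 134, 26]);
translate([270, 367, 26]) cube([2093, 10, 306]);
translate([270, 305, 332]) cube([2093, 134, 26]);


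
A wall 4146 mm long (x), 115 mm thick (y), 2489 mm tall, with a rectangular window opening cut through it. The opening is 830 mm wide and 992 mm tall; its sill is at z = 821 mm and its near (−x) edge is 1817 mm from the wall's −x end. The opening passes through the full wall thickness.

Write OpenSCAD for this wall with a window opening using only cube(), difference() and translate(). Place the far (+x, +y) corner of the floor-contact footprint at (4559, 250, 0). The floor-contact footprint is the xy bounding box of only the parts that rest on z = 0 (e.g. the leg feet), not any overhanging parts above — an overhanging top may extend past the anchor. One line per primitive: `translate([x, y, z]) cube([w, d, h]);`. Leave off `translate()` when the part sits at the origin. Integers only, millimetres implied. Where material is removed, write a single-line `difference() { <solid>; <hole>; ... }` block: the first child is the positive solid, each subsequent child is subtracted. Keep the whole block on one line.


difference() { translate([413, 135, 0]) cube([4146, 115, 2489]); translate([2230, 135, 821]) cube([830, 115, 992]); }


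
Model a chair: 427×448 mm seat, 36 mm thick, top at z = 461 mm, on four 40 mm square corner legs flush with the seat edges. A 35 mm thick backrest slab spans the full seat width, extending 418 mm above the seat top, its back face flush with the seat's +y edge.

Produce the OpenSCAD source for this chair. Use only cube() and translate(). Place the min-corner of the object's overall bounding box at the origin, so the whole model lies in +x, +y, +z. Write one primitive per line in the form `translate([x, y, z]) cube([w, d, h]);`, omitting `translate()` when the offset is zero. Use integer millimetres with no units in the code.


translate([0, 0, 425]) cube([427, 448, 36]);
cube([40, 40, 425]);
translate([387, 0, 0]) cube([40, 40, 425]);
translate([0, 408, 0]) cube([40, 40, 425]);
translate([387, 408, 0]) cube([40, 40, 425]);
translate([0, 413, 461]) cube([427, 35, 418]);


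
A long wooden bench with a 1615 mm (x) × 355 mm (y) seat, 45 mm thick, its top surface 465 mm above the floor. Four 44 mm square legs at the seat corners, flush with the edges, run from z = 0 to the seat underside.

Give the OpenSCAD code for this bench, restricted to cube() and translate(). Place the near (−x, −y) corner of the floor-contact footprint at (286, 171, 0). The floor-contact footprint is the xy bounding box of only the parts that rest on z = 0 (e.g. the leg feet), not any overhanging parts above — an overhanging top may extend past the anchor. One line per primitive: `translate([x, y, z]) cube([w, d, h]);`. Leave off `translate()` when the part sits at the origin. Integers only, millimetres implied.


// leg_h = 465 − 45 = 420
translate([286, 171, 420]) cube([1615, 355, 45]);
translate([286, 171, 0]) cube([44, 44, 420]);
translate([286, 482, 0]) cube([44, 44, 420]);
translate([1857, 171, 0]) cube([44, 44, 420]);
translate([1857, 482, 0]) cube([44, 44, 420]);


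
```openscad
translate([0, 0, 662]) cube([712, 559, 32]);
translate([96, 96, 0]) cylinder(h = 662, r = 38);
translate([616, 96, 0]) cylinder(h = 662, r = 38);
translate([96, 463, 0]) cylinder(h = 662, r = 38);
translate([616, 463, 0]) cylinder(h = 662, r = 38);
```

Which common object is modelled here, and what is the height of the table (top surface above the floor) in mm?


A table. The table height is 694 mm.

A 712×559×32 slab sits at z = 662 on four Ø76 mm round legs — a table. The top surface is at 662 + 32 = 694 mm.


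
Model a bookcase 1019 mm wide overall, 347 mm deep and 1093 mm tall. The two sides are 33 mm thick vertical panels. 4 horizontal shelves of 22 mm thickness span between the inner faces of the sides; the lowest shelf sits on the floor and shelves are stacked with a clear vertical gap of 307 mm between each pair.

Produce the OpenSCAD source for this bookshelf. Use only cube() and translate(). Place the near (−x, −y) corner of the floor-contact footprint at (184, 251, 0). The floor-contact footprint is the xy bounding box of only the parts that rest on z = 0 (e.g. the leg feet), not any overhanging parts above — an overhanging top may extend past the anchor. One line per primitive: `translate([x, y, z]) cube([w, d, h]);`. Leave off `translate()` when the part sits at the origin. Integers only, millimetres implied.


translate([184, 251, 0]) cube([33, 347, 1093]);
translate([1170, 251, 0]) cube([33, 347, 1093]);
translate([217, 251, 0]) cube([953, 347, 22]);
translate([217, 251, 329]) cube([953, 347, 22]);
translate([217, 251, 658]) cube([953, 347, 22]);
translate([217, 251, 987]) cube([953, 347, 22]);


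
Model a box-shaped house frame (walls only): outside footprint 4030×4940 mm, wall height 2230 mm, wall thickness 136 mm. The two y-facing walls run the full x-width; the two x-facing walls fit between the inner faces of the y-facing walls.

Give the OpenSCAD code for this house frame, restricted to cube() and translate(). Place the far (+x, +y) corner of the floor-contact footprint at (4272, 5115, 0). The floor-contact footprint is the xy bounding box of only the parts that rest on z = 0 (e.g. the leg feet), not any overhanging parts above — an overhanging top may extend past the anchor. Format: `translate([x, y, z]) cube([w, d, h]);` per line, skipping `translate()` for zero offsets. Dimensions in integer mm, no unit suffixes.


translate([242, 175, 0]) cube([4030, 136, 2230]);
translate([242, 4979, 0]) cube([4030, 136, 2230]);
translate([242, 311, 0]) cube([136, 4668, 2230]);
translate([4136, 311, 0]) cube([136, 4668, 2230]);


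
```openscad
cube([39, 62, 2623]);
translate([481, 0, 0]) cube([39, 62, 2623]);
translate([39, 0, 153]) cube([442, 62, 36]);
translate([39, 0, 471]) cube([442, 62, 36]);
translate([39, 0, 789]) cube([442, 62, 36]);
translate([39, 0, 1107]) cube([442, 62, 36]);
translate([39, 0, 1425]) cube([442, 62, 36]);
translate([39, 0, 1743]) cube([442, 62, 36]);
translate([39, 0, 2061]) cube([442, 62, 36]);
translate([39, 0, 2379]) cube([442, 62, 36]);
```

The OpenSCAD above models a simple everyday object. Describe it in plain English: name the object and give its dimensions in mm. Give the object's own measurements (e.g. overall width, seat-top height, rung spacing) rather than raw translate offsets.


A straight ladder. Two 39×62 mm vertical rails, 2623 mm tall, stand 520 mm apart (outside-to-outside) with their front faces coplanar on the −y side. 8 rungs, each 62 mm deep and 36 mm tall, span between the inner faces of the rails, front faces flush with the rails. The lowest rung's underside is at z = 153 mm and rungs are spaced 318 mm apart (underside to underside).


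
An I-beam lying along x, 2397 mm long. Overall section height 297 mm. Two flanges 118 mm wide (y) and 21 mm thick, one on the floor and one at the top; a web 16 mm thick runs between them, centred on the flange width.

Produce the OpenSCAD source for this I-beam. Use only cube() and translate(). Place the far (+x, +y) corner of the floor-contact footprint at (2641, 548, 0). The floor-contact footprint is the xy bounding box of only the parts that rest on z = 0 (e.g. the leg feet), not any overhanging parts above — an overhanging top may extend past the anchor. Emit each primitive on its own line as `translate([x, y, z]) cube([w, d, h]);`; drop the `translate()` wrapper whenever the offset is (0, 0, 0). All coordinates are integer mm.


translate([244, 430, 0]) cube([2397, 118, 21]);
translate([244, 481, 21]) cube([2397, 16, 255]);
translate([244, 430, 276]) cube([2397, 118, 21]);


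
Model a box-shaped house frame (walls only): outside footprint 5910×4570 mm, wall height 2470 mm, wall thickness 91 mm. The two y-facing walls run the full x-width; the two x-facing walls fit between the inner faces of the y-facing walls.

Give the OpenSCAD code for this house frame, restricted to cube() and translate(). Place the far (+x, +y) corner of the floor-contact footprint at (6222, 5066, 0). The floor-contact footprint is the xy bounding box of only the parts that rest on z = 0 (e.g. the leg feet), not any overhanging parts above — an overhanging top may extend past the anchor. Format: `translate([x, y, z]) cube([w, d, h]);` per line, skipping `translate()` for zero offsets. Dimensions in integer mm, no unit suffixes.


translate([312, 496, 0]) cube([5910, 91, 2470]);
translate([312, 4975, 0]) cube([5910, 91, 2470]);
translate([312, 587, 0]) cube([91, 4388, 2470]);
translate([6131, 587, 0]) cube([91, 4388, 2470]);


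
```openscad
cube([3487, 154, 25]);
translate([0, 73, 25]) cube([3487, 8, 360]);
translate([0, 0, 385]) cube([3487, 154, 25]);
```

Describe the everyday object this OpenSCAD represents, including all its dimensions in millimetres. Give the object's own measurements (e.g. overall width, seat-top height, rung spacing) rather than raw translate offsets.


An I-beam lying along x, 3487 mm long. Overall section height 410 mm. Two flanges 154 mm wide (y) and 25 mm thick, one on the floor and one at the top; a web 8 mm thick runs between them, centred on the flange width.


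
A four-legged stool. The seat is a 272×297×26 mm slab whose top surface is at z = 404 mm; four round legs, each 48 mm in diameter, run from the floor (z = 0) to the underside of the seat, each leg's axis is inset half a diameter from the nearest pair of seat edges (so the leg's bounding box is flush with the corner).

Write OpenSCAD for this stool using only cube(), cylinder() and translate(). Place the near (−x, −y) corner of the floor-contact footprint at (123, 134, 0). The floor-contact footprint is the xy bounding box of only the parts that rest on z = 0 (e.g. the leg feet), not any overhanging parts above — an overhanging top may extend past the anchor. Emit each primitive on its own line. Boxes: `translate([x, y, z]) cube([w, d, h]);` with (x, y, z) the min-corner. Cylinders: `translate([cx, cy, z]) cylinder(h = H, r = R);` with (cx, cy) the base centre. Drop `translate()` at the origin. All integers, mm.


// leg_h = 404 - 26 = 378
translate([123, 134, 378]) cube([272, 297, 26]);
translate([147, 158, 0]) cylinder(h = 378, r = 24);
translate([371, 158, 0]) cylinder(h = 378, r = 24);
translate([147, 407, 0]) cylinder(h = 378, r = 24);
translate([371, 407, 0]) cylinder(h = 378, r = 24);


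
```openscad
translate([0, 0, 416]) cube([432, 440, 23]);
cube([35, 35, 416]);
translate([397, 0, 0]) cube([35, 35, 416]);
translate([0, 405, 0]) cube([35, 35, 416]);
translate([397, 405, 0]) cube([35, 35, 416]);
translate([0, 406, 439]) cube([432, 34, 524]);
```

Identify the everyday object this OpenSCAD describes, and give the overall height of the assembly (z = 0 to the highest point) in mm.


A chair. The overall height is 963 mm.

A slab on four corner posts with a tall panel at the back — a chair. The seat slab sits at z = 416 with thickness 23, and the 524 mm backrest starts at the seat top, so the overall height is 416 + 23 + 524 = 963 mm.


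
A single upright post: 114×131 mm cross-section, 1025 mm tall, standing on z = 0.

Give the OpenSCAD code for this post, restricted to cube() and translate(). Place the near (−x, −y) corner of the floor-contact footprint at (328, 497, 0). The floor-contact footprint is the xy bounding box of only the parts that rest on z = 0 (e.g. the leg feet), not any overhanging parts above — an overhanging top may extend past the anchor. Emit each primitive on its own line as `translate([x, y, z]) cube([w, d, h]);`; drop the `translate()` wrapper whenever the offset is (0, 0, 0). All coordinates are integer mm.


translate([328, 497, 0]) cube([114, 131, 1025]);


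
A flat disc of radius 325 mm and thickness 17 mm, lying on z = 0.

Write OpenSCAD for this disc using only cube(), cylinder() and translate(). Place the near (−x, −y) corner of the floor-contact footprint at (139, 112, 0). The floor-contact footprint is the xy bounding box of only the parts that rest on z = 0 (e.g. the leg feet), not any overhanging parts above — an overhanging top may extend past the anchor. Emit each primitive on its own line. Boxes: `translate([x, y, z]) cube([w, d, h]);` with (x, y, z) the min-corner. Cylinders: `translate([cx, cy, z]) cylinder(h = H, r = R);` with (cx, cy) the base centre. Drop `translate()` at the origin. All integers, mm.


translate([464, 437, 0]) cylinder(h = 17, r = 325);


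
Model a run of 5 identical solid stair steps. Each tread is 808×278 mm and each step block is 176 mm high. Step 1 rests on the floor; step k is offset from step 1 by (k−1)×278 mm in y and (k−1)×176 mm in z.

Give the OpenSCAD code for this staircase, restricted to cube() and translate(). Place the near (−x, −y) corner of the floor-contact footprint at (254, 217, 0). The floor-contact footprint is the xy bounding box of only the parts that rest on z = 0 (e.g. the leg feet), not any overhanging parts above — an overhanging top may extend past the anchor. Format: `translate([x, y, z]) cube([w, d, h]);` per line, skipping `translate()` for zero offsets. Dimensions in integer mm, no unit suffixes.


translate([254, 217, 0]) cube([808, 278, 176]);
translate([254, 495, 176]) cube([808, 278, 176]);
translate([254, 773, 352]) cube([808, 278, 176]);
translate([254, 1051, 528]) cube([808, 278, 176]);
translate([254, 1329, 704]) cube([808, 278, 176]);


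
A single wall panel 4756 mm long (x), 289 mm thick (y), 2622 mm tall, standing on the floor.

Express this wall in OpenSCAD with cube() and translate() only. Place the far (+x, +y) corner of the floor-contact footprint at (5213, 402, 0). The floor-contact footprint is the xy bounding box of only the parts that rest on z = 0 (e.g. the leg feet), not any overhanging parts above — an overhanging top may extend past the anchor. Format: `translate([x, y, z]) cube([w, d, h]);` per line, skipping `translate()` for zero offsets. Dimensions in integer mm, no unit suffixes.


translate([457, 113, 0]) cube([4756, 289, 2622]);


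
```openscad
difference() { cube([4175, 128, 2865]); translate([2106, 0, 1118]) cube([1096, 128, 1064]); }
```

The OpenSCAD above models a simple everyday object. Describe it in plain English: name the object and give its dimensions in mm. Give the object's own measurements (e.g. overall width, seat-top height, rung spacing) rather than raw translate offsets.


A wall 4175 mm long (x), 128 mm thick (y), 2865 mm tall, with a rectangular window opening cut through it. The opening is 1096 mm wide and 1064 mm tall; its sill is at z = 1118 mm and its near (−x) edge is 2106 mm from the wall's −x end. The opening passes through the full wall thickness.


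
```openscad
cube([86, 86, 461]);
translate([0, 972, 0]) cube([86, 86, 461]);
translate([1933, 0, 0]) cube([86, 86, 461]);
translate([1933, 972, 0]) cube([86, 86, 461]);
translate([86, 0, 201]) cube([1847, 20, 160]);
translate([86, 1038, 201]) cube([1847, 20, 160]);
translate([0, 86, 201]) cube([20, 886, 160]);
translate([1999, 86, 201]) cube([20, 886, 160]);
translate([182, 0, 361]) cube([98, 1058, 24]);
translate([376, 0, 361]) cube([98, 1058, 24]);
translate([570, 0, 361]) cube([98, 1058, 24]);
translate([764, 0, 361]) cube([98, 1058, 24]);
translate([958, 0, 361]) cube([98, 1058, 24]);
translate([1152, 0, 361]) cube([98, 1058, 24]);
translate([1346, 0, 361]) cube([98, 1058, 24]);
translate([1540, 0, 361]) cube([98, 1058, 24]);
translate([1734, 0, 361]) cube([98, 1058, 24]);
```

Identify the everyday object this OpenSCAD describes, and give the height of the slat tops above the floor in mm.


A bed frame. The slat-top height is 385 mm.

Four posts, four rails, and a row of slats — a bed frame. Slats sit on the rails at z = 201 + 160 = 361; with slat thickness 24, the top is 385 mm.


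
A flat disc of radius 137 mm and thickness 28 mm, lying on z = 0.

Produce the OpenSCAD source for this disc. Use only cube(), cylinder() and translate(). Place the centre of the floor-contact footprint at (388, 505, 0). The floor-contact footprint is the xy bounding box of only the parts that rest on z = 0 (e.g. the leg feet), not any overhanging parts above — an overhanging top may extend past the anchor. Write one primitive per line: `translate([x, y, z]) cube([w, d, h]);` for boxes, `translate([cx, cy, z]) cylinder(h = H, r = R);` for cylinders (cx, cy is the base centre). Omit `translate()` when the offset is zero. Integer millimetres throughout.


translate([388, 505, 0]) cylinder(h = 28, r = 137);


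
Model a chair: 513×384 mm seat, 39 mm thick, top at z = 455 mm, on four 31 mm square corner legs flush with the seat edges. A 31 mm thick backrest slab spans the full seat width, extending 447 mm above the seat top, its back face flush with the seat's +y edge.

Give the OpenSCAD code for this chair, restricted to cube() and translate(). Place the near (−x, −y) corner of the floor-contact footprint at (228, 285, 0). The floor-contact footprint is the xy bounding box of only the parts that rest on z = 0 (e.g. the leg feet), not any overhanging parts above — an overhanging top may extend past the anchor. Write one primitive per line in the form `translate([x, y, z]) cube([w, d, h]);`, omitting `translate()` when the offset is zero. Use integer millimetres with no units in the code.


translate([228, 285, 416]) cube([513, 384, 39]);
translate([228, 285, 0]) cube([31, 31, 416]);
translate([710, 285, 0]) cube([31, 31, 416]);
translate([228, 638, 0]) cube([31, 31, 416]);
translate([710, 638, 0]) cube([31, 31, 416]);
translate([228, 638, 455]) cube([513, 31, 447]);


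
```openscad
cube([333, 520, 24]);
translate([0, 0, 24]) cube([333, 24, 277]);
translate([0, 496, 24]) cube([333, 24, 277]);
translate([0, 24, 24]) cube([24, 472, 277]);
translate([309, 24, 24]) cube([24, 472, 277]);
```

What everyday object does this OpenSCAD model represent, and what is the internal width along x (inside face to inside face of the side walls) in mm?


An open box. The internal width is 285 mm.

A 333×520 base slab with four walls standing on it — an open box. The base is 333 mm wide and the walls are 24 mm thick, so the internal width is 333 − 2 × 24 = 285 mm.


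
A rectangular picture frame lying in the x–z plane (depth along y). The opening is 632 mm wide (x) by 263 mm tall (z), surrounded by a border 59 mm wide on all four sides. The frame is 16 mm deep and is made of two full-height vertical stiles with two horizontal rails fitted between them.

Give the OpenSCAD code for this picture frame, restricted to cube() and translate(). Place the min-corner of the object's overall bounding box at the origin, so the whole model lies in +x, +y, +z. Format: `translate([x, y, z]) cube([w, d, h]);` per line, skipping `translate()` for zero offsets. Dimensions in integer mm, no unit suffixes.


cube([59, 16, 381]);
translate([691, 0, 0]) cube([59, 16, 381]);
translate([59, 0, 0]) cube([632, 16, 59]);
translate([59, 0, 322]) cube([632, 16, 59]);


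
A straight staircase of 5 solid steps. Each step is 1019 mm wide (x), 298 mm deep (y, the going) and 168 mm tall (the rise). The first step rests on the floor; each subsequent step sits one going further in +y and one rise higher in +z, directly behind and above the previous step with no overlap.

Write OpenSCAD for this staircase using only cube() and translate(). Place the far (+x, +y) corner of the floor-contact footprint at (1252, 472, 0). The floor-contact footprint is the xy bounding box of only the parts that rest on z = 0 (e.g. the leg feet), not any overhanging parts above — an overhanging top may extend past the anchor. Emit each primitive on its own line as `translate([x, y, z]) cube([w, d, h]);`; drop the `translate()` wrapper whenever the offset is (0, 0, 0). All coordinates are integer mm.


translate([233, 174, 0]) cube([1019, 298, 168]);
translate([233, 472, 168]) cube([1019, 298, 168]);
translate([233, 770, 336]) cube([1019, 298, 168]);
translate([233, 1068, 504]) cube([1019, 298, 168]);
translate([233, 1366, 672]) cube([1019, 298, 168]);


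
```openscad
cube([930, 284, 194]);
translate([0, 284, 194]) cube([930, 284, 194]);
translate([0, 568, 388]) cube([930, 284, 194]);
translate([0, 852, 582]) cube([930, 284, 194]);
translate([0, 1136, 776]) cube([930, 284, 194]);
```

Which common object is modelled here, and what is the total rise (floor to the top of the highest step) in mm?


A staircase. The total rise is 970 mm.

5 identical blocks, each offset up and back from the previous — a staircase. Each step is 194 mm tall and there are 5 of them, so the total rise is 5 × 194 = 970 mm.


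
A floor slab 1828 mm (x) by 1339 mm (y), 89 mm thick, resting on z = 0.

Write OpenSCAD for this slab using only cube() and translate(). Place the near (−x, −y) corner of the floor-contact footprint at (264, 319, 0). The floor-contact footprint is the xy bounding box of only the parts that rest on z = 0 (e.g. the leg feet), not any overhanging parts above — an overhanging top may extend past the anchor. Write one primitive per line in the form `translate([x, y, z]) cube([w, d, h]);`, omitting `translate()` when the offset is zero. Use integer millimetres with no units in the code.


translate([264, 319, 0]) cube([1828, 1339, 89]);


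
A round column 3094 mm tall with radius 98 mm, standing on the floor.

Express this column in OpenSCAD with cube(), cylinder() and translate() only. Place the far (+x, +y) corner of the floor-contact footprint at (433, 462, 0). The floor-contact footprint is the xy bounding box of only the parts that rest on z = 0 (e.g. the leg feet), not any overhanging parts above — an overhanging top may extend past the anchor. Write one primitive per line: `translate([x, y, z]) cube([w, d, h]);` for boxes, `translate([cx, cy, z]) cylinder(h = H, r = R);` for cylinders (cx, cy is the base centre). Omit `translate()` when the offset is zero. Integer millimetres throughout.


translate([335, 364, 0]) cylinder(h = 3094, r = 98);


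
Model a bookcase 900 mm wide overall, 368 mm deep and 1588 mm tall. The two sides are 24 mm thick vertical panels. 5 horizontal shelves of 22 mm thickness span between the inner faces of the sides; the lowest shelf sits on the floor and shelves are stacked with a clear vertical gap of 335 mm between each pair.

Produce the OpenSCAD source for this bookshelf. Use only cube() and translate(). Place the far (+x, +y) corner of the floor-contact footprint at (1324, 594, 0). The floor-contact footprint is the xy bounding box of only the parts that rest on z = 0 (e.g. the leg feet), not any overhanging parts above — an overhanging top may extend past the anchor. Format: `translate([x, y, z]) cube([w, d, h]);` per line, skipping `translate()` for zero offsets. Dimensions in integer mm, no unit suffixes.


translate([424, 226, 0]) cube([24, 368, 1588]);
translate([1300, 226, 0]) cube([24, 368, 1588]);
translate([448, 226, 0]) cube([852, 368, 22]);
translate([448, 226, 357]) cube([852, 368, 22]);
translate([448, 226, 714]) cube([852, 368, 22]);
translate([448, 226, 1071]) cube([852, 368, 22]);
translate([448, 226, 1428]) cube([852, 368, 22]);


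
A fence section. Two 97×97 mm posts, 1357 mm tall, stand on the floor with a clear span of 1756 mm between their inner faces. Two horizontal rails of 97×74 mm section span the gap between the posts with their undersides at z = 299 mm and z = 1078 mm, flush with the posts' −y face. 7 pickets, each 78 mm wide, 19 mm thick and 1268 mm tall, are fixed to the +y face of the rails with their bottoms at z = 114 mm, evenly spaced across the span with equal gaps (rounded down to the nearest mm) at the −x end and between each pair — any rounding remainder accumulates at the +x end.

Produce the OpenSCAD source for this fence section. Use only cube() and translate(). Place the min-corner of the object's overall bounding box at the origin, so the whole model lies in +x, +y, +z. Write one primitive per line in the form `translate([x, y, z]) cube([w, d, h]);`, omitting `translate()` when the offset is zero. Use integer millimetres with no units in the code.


cube([97, 97, 1357]);
translate([1853, 0, 0]) cube([97, 97, 1357]);
translate([97, 0, 299]) cube([1756, 97, 74]);
translate([97, 0, 1078]) cube([1756, 97, 74]);
translate([248, 97, 114]) cube([78, 19, 1268]);
translate([477, 97, 114]) cube([78, 19, 1268]);
translate([706, 97, 114]) cube([78, 19, 1268]);
translate([935, 97, 114]) cube([78, 19, 1268]);
translate([1164, 97, 114]) cube([78, 19, 1268]);
translate([1393, 97, 114]) cube([78, 19, 1268]);
translate([1622, 97, 114]) cube([78, 19, 1268]);


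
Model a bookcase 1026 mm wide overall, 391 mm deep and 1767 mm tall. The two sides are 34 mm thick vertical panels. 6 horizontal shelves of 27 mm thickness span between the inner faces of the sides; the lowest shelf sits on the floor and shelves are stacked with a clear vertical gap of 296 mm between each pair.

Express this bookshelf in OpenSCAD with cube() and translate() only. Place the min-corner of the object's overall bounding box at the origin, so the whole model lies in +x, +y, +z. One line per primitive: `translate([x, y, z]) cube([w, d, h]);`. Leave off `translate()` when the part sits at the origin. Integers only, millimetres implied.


cube([34, 391, 1767]);
translate([992, 0, 0]) cube([34, 391, 1767]);
translate([34, 0, 0]) cube([958, 391, 27]);
translate([34, 0, 323]) cube([958, 391, 27]);
translate([34, 0, 646]) cube([958, 391, 27]);
translate([34, 0, 969]) cube([958, 391, 27]);
translate([34, 0, 1292]) cube([958, 391, 27]);
translate([34, 0, 1615]) cube([958, 391, 27]);


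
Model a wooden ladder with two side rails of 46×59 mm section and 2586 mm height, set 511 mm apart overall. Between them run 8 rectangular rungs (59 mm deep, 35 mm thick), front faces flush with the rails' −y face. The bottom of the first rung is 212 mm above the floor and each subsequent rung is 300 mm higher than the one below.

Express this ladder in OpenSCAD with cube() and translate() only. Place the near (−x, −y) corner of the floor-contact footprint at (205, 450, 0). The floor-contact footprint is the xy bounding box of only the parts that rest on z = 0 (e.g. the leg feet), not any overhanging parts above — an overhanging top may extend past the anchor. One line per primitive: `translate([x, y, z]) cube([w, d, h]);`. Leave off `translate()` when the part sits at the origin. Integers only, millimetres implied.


// rung span = 511 - 2*46 = 419
// rung[k] z = 212 + k*300
translate([205, 450, 0]) cube([46, 59, 2586]);
translate([670, 450, 0]) cube([46, 59, 2586]);
translate([251, 450, 212]) cube([419, 59, 35]);
translate([251, 450, 512]) cube([419, 59, 35]);
translate([251, 450, 812]) cube([419, 59, 35]);
translate([251, 450, 1112]) cube([419, 59, 35]);
translate([251, 450, 1412]) cube([419, 59, 35]);
translate([251, 450, 1712]) cube([419, 59, 35]);
translate([251, 450, 2012]) cube([419, 59, 35]);
translate([251, 450, 2312]) cube([419, 59, 35]);


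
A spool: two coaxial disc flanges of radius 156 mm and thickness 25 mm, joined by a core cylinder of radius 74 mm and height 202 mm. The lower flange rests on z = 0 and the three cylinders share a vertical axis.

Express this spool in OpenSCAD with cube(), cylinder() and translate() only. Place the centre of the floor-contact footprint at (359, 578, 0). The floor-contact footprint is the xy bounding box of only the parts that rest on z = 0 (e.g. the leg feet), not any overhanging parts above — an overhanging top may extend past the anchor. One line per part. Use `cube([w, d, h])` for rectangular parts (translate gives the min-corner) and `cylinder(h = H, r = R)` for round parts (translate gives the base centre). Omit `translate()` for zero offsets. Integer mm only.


translate([359, 578, 0]) cylinder(h = 25, r = 156);
translate([359, 578, 25]) cylinder(h = 202, r = 74);
translate([359, 578, 227]) cylinder(h = 25, r = 156);


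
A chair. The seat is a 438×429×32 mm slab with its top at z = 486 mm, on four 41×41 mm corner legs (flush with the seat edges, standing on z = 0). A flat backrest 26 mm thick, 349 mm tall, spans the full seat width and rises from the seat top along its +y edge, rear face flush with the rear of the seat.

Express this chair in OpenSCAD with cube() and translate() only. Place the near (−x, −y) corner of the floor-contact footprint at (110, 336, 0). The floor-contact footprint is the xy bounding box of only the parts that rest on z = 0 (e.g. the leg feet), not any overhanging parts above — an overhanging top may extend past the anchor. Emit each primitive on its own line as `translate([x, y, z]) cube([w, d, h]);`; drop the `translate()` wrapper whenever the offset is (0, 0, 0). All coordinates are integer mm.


// leg_h = 486 - 32 = 454
translate([110, 336, 454]) cube([438, 429, 32]);
translate([110, 336, 0]) cube([41, 41, 454]);
translate([507, 336, 0]) cube([41, 41, 454]);
translate([110, 724, 0]) cube([41, 41, 454]);
translate([507, 724, 0]) cube([41, 41, 454]);
translate([110, 739, 486]) cube([438, 26, 349]);


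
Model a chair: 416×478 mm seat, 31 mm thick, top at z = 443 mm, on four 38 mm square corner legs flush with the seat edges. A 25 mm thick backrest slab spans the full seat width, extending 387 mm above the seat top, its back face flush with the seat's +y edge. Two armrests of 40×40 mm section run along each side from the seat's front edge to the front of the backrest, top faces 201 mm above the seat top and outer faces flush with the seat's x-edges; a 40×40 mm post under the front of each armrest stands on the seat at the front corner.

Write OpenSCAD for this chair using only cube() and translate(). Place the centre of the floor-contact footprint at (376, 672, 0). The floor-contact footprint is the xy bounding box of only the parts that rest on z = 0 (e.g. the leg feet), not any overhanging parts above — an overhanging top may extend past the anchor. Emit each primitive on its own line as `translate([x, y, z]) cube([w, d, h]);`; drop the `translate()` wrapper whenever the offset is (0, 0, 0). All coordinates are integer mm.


// leg_h = 443 - 31 = 412
// arm post h = 201 - 40 = 161
translate([168, 433, 412]) cube([416, 478, 31]);
translate([168, 433, 0]) cube([38, 38, 412]);
translate([546, 433, 0]) cube([38, 38, 412]);
translate([168, 873, 0]) cube([38, 38, 412]);
translate([546, 873, 0]) cube([38, 38, 412]);
translate([168, 886, 443]) cube([416, 25, 387]);
translate([168, 433, 604]) cube([40, 453, 40]);
translate([544, 433, 604]) cube([40, 453, 40]);
translate([168, 433, 443]) cube([40, 40, 161]);
translate([544, 433, 443]) cube([40, 40, 161]);
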